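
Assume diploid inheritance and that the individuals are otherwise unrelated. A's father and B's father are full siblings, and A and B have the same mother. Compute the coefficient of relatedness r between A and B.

0.375

Relatedness sums over independent paths through distinct common ancestors.
A and B are related in two ways: first cousins through their fathers (r = 1/8) and half-sibs through their shared mother (r = 1/4).
r = 1/8 + 1/4 = 0.375.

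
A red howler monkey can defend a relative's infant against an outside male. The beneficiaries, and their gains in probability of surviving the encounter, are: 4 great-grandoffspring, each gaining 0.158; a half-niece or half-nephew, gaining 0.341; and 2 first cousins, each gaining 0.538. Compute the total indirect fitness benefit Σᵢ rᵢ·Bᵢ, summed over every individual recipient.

r to a great-grandoffspring = 1/8 (three parent–offspring links: r = (1/2)^3 = 1/8).
r to a half-niece or half-nephew = 0.125 (half-aunt/uncle↔niece/nephew: one path of length 3: r = (1/2)^3 = 1/8).
r to a first cousin = 0.125 (first cousins share one grandparent pair — two paths of length 4: r = 2·(1/2)^4 = 1/8).
Summing one r·B term per recipient: 4·0.125·0.158 + 1·0.125·0.341 + 2·0.125·0.538 = 0.256125.

0.256125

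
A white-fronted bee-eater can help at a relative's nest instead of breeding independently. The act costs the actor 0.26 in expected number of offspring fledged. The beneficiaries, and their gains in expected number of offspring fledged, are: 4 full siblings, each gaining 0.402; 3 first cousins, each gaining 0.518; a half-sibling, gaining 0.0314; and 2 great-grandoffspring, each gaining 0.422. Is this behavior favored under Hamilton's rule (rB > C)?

Hamilton's rule: the trait is favored when the sum of r·B over every recipient exceeds the actor's cost C.
r to a full sibling = 0.5 (full sibs share both parents — two paths of length 2: r = 2·(1/2)^2 = 1/2).
r to a first cousin = 0.125 (first cousins share one grandparent pair — two paths of length 4: r = 2·(1/2)^4 = 1/8).
r to a half-sibling = 1/4 (half-sibs share one parent — one path of length 2: r = (1/2)^2 = 1/4).
r to a great-grandoffspring = 1/8 (three parent–offspring links: r = (1/2)^3 = 1/8).
Summing one r·B term per recipient: 4·0.5·0.402 + 3·0.125·0.518 + 1·0.25·0.0314 + 2·0.125·0.422 = 1.1116.
1.1116 > 0.26: the indirect benefit exceeds the cost.

Yes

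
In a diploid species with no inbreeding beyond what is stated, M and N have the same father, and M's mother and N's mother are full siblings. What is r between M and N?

0.375

Independent pedigree routes through distinct common ancestors add.
M and N are related in two ways: half-sibs through their shared father (r = 1/4) and first cousins through their mothers (r = 1/8).
r = 1/4 + 1/8 = 3/8 = 0.375.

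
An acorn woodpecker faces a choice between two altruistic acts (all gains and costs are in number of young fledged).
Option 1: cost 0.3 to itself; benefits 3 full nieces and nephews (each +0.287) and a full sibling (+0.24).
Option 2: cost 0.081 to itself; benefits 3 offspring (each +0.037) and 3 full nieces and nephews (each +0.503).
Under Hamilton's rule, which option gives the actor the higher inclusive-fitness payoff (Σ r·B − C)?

Option 1: r to a full niece or nephew = 0.25.
Option 1: r to a full sibling = 0.5.
Option 1: Σ r·B − C = (3·0.25·0.287 + 1·0.5·0.24) − 0.3 = 0.03525.
Option 2: r to an offspring = 0.5.
Option 2: r to a full niece or nephew = 0.25.
Option 2: Σ r·B − C = (3·0.5·0.037 + 3·0.25·0.503) − 0.081 = 0.35175.
Option 2 has the higher net inclusive-fitness payoff.

Option 2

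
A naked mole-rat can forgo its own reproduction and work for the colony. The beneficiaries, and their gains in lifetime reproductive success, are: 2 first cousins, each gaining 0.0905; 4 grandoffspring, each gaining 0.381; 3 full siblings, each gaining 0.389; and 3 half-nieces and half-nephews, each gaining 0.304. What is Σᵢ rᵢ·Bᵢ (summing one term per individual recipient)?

r to a first cousin = 0.125 (first cousins share one grandparent pair — two paths of length 4: r = 2·(1/2)^4 = 1/8).
r to a grandoffspring = 0.25 (two parent–offspring links: r = (1/2)^2 = 1/4).
r to a full sibling = 0.5 (full sibs share both parents — two paths of length 2: r = 2·(1/2)^2 = 1/2).
r to a half-niece or half-nephew = 1/8 (half-aunt/uncle↔niece/nephew: one path of length 3: r = (1/2)^3 = 1/8).
Summing one r·B term per recipient: 2·0.125·0.0905 + 4·0.25·0.381 + 3·0.5·0.389 + 3·0.125·0.304 = 1.101125.

1.101125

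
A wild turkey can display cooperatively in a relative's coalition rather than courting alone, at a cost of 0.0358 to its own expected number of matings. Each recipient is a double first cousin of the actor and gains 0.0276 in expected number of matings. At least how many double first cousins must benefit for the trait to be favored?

r to a double first cousin = 0.25 (double first cousins share both grandparent pairs — four paths of length 4: r = 4·(1/2)^4 = 1/4).
Hamilton's rule: n·r·B > C  ⇒  n > C/(r·B) = 0.0358/(0.25·0.0276) = 5.188.
The smallest integer exceeding 5.188 is 6.

6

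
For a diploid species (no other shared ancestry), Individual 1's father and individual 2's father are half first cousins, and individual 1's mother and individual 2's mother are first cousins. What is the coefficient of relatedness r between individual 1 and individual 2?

0.046875

With two independent routes of shared ancestry, r is the sum of the two contributions.
Individual 1 and individual 2 are related in two ways: half second cousins through their fathers (r = 1/64) and second cousins through their mothers (r = 1/32).
r = 1/64 + 1/32 = 3/64 = 0.046875.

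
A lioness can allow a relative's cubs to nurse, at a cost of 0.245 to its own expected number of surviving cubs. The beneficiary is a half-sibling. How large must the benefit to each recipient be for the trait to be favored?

0.98

r to a half-sibling = 0.25 (half-sibs share one parent — one path of length 2: r = (1/2)^2 = 1/4).
Hamilton's rule with n recipients of equal r: n·r·B > C, so B > C/(n·r) = 0.245/(1·0.25) = 0.98.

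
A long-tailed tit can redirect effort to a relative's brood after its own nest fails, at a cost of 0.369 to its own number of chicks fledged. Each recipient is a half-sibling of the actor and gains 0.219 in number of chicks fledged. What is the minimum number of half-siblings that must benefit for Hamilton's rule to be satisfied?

7

r to a half-sibling = 1/4 (half-sibs share one parent — one path of length 2: r = (1/2)^2 = 1/4).
Hamilton's rule: n·r·B > C  ⇒  n > C/(r·B) = 0.369/(0.25·0.219) = 6.74.
The smallest integer exceeding 6.74 is 7.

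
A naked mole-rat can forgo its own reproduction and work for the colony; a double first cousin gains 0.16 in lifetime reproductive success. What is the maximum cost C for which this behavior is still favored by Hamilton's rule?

0.04

r to a double first cousin = 0.25 (double first cousins share both grandparent pairs — four paths of length 4: r = 4·(1/2)^4 = 1/4).
Hamilton's rule: n·r·B > C, so the trait is favored while C < n·r·B = 1·0.25·0.16 = 0.04.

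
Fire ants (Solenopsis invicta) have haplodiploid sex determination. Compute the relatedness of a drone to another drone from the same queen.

Haploid brothers each carry a random half of the queen's diploid genome, so on average they share half: r = 1/2.

0.5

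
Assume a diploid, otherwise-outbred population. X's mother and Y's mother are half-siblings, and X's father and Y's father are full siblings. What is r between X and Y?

0.1875

Wright's path rule: contributions from independent ancestry routes add.
X and Y are related in two ways: half first cousins through their mothers (r = 1/16) and first cousins through their fathers (r = 1/8).
r = 1/16 + 1/8 = 3/16 = 0.1875.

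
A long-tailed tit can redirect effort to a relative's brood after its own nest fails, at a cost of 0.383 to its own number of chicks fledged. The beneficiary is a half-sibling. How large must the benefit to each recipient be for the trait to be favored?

r to a half-sibling = 1/4 (half-sibs share one parent — one path of length 2: r = (1/2)^2 = 1/4).
Hamilton's rule with n recipients of equal r: n·r·B > C, so B > C/(n·r) = 0.383/(1·0.25) = 1.532.

1.532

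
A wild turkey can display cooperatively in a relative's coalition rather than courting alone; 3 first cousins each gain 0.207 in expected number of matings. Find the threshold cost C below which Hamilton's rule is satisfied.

0.077625

r to a first cousin = 0.125 (first cousins share one grandparent pair — two paths of length 4: r = 2·(1/2)^4 = 1/8).
Hamilton's rule: n·r·B > C, so the trait is favored while C < n·r·B = 3·0.125·0.207 = 0.077625.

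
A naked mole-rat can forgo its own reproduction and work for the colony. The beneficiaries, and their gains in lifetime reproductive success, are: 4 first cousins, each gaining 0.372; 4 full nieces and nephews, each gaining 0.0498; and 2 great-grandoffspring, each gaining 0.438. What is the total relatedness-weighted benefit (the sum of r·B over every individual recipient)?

0.3453

r to a first cousin = 1/8 (first cousins share one grandparent pair — two paths of length 4: r = 2·(1/2)^4 = 1/8).
r to a full niece or nephew = 1/4 (full aunt/uncle↔niece/nephew: two paths of length 3 through the shared grandparent pair: r = 2·(1/2)^3 = 1/4).
r to a great-grandoffspring = 0.125 (three parent–offspring links: r = (1/2)^3 = 1/8).
Summing one r·B term per recipient: 4·0.125·0.372 + 4·0.25·0.0498 + 2·0.125·0.438 = 0.3453.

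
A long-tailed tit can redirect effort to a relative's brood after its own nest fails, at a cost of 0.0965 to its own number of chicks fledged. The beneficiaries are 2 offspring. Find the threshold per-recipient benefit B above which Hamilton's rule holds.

r to an offspring = 0.5 (one parent–offspring link: r = (1/2)^1 = 1/2).
Hamilton's rule with n recipients of equal r: n·r·B > C, so B > C/(n·r) = 0.0965/(2·0.5) = 0.0965.

0.0965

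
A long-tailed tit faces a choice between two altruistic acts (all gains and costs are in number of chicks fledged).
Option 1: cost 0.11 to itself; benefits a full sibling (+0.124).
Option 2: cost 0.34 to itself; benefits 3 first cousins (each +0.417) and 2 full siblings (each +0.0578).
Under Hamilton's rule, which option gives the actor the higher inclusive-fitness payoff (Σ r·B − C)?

Option 1

Option 1: r to a full sibling = 0.5.
Option 1: Σ r·B − C = (1·0.5·0.124) − 0.11 = -0.048.
Option 2: r to a first cousin = 0.125.
Option 2: r to a full sibling = 0.5.
Option 2: Σ r·B − C = (3·0.125·0.417 + 2·0.5·0.0578) − 0.34 = -0.125825.
Option 1 has the higher net inclusive-fitness payoff.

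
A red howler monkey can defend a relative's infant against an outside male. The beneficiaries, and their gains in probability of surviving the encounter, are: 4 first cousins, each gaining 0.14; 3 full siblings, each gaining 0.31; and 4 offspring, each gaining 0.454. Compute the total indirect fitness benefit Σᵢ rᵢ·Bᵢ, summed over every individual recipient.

r to a first cousin = 0.125 (first cousins share one grandparent pair — two paths of length 4: r = 2·(1/2)^4 = 1/8).
r to a full sibling = 0.5 (full sibs share both parents — two paths of length 2: r = 2·(1/2)^2 = 1/2).
r to an offspring = 1/2 (one parent–offspring link: r = (1/2)^1 = 1/2).
Summing one r·B term per recipient: 4·0.125·0.14 + 3·0.5·0.31 + 4·0.5·0.454 = 1.443.

1.443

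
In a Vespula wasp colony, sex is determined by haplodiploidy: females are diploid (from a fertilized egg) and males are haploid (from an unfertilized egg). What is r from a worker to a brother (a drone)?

0.25

Her haploid brother carries none of their father's genes and a random half of their mother's genome; that half matches the maternal half of her own genome with probability 1/2: r = 1/2 · 1/2 = 1/4.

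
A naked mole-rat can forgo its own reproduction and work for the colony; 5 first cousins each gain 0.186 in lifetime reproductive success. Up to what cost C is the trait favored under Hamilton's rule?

0.11625

r to a first cousin = 0.125 (first cousins share one grandparent pair — two paths of length 4: r = 2·(1/2)^4 = 1/8).
Hamilton's rule: n·r·B > C, so the trait is favored while C < n·r·B = 5·0.125·0.186 = 0.11625.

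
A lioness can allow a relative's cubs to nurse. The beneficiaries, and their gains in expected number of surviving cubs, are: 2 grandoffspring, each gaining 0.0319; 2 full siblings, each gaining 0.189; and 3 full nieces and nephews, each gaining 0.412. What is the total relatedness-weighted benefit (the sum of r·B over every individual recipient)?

r to a grandoffspring = 1/4 (two parent–offspring links: r = (1/2)^2 = 1/4).
r to a full sibling = 1/2 (full sibs share both parents — two paths of length 2: r = 2·(1/2)^2 = 1/2).
r to a full niece or nephew = 0.25 (full aunt/uncle↔niece/nephew: two paths of length 3 through the shared grandparent pair: r = 2·(1/2)^3 = 1/4).
Summing one r·B term per recipient: 2·0.25·0.0319 + 2·0.5·0.189 + 3·0.25·0.412 = 0.51395.

0.51395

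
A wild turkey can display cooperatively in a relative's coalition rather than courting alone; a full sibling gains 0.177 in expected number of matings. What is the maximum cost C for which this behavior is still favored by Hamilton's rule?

r to a full sibling = 1/2 (full sibs share both parents — two paths of length 2: r = 2·(1/2)^2 = 1/2).
Hamilton's rule: n·r·B > C, so the trait is favored while C < n·r·B = 1·0.5·0.177 = 0.0885.

0.0885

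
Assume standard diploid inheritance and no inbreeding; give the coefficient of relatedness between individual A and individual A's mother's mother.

0.25

Each parent–offspring link contributes a factor of 1/2, and independent paths through distinct common ancestors add.
Two parent–offspring links: r = (1/2)^2 = 1/4.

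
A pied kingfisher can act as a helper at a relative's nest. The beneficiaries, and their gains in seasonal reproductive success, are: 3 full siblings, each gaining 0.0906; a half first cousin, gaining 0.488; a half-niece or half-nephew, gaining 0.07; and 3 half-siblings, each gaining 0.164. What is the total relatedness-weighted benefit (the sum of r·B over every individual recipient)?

r to a full sibling = 1/2 (full sibs share both parents — two paths of length 2: r = 2·(1/2)^2 = 1/2).
r to a half first cousin = 1/16 (half first cousins share one grandparent — one path of length 4: r = (1/2)^4 = 1/16).
r to a half-niece or half-nephew = 1/8 (half-aunt/uncle↔niece/nephew: one path of length 3: r = (1/2)^3 = 1/8).
r to a half-sibling = 1/4 (half-sibs share one parent — one path of length 2: r = (1/2)^2 = 1/4).
Summing one r·B term per recipient: 3·0.5·0.0906 + 1·0.0625·0.488 + 1·0.125·0.07 + 3·0.25·0.164 = 0.29815.

0.29815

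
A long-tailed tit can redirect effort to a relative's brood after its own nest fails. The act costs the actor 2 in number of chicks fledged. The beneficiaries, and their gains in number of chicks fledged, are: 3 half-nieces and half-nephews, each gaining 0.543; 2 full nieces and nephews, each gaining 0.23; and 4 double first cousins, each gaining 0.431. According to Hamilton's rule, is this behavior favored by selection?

No

Hamilton's rule: the trait is favored when the sum of r·B over every recipient exceeds the actor's cost C.
r to a half-niece or half-nephew = 1/8 (half-aunt/uncle↔niece/nephew: one path of length 3: r = (1/2)^3 = 1/8).
r to a full niece or nephew = 0.25 (full aunt/uncle↔niece/nephew: two paths of length 3 through the shared grandparent pair: r = 2·(1/2)^3 = 1/4).
r to a double first cousin = 1/4 (double first cousins share both grandparent pairs — four paths of length 4: r = 4·(1/2)^4 = 1/4).
Summing one r·B term per recipient: 3·0.125·0.543 + 2·0.25·0.23 + 4·0.25·0.431 = 0.749625.
0.749625 < 2: the indirect benefit is less than the cost.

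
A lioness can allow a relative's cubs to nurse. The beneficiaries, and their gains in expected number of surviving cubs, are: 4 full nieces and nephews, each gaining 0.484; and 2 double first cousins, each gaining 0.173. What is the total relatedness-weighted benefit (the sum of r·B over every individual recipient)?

r to a full niece or nephew = 0.25 (full aunt/uncle↔niece/nephew: two paths of length 3 through the shared grandparent pair: r = 2·(1/2)^3 = 1/4).
r to a double first cousin = 0.25 (double first cousins share both grandparent pairs — four paths of length 4: r = 4·(1/2)^4 = 1/4).
Summing one r·B term per recipient: 4·0.25·0.484 + 2·0.25·0.173 = 0.5705.

0.5705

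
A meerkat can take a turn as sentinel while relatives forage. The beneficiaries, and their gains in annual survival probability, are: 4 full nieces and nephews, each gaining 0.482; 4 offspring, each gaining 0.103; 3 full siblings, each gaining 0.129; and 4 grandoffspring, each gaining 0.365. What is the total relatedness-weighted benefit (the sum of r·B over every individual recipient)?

1.2465

r to a full niece or nephew = 1/4 (full aunt/uncle↔niece/nephew: two paths of length 3 through the shared grandparent pair: r = 2·(1/2)^3 = 1/4).
r to an offspring = 1/2 (one parent–offspring link: r = (1/2)^1 = 1/2).
r to a full sibling = 1/2 (full sibs share both parents — two paths of length 2: r = 2·(1/2)^2 = 1/2).
r to a grandoffspring = 1/4 (two parent–offspring links: r = (1/2)^2 = 1/4).
Summing one r·B term per recipient: 4·0.25·0.482 + 4·0.5·0.103 + 3·0.5·0.129 + 4·0.25·0.365 = 1.2465.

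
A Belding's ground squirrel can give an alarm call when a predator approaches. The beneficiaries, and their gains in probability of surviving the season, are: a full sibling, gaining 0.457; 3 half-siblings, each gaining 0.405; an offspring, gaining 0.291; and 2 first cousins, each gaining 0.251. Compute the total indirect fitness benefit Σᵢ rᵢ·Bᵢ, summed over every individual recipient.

0.7405

r to a full sibling = 0.5 (full sibs share both parents — two paths of length 2: r = 2·(1/2)^2 = 1/2).
r to a half-sibling = 0.25 (half-sibs share one parent — one path of length 2: r = (1/2)^2 = 1/4).
r to an offspring = 1/2 (one parent–offspring link: r = (1/2)^1 = 1/2).
r to a first cousin = 0.125 (first cousins share one grandparent pair — two paths of length 4: r = 2·(1/2)^4 = 1/8).
Summing one r·B term per recipient: 1·0.5·0.457 + 3·0.25·0.405 + 1·0.5·0.291 + 2·0.125·0.251 = 0.7405.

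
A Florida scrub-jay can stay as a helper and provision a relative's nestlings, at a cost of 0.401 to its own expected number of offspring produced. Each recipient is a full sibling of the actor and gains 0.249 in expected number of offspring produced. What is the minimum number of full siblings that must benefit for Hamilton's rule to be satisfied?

4

r to a full sibling = 1/2 (full sibs share both parents — two paths of length 2: r = 2·(1/2)^2 = 1/2).
Hamilton's rule: n·r·B > C  ⇒  n > C/(r·B) = 0.401/(0.5·0.249) = 3.221.
The smallest integer exceeding 3.221 is 4.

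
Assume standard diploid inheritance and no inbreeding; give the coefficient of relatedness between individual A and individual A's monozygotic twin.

1

Each parent–offspring link contributes a factor of 1/2, and independent paths through distinct common ancestors add.
Monozygotic twins share every allele identical by descent: r = 1.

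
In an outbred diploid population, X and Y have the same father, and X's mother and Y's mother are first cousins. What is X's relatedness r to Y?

0.28125

Wright's path rule: contributions from independent ancestry routes add.
X and Y are related in two ways: half-sibs through their shared father (r = 1/4) and second cousins through their mothers (r = 1/32).
r = 1/4 + 1/32 = 0.28125.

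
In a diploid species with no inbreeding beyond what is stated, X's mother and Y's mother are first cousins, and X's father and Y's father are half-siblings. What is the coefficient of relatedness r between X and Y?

With two independent routes of shared ancestry, r is the sum of the two contributions.
X and Y are related in two ways: second cousins through their mothers (r = 1/32) and half first cousins through their fathers (r = 1/16).
r = 1/32 + 1/16 = 0.09375.

0.09375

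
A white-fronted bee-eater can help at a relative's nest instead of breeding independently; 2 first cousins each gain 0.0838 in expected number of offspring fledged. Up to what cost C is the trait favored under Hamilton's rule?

0.02095

r to a first cousin = 1/8 (first cousins share one grandparent pair — two paths of length 4: r = 2·(1/2)^4 = 1/8).
Hamilton's rule: n·r·B > C, so the trait is favored while C < n·r·B = 2·0.125·0.0838 = 0.02095.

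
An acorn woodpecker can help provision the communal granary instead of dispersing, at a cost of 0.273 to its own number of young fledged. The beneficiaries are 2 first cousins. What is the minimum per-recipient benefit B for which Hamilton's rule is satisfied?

1.092

r to a first cousin = 0.125 (first cousins share one grandparent pair — two paths of length 4: r = 2·(1/2)^4 = 1/8).
Hamilton's rule with n recipients of equal r: n·r·B > C, so B > C/(n·r) = 0.273/(2·0.125) = 1.092.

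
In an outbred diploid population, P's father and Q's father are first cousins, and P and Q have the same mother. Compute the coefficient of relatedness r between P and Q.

Independent pedigree routes through distinct common ancestors add.
P and Q are related in two ways: second cousins through their fathers (r = 1/32) and half-sibs through their shared mother (r = 1/4).
r = 1/32 + 1/4 = 0.28125.

0.28125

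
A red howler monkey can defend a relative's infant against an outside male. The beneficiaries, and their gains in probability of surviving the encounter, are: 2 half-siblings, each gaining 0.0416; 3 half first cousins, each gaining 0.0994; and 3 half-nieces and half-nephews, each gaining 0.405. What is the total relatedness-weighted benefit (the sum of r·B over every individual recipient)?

0.1913125

r to a half-sibling = 1/4 (half-sibs share one parent — one path of length 2: r = (1/2)^2 = 1/4).
r to a half first cousin = 1/16 (half first cousins share one grandparent — one path of length 4: r = (1/2)^4 = 1/16).
r to a half-niece or half-nephew = 0.125 (half-aunt/uncle↔niece/nephew: one path of length 3: r = (1/2)^3 = 1/8).
Summing one r·B term per recipient: 2·0.25·0.0416 + 3·0.0625·0.0994 + 3·0.125·0.405 = 0.1913125.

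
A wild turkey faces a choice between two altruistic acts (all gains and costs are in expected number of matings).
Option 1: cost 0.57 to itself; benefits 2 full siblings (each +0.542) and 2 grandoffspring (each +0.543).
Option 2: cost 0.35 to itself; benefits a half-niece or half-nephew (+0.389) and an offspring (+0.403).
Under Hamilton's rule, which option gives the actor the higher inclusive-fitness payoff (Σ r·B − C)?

Option 1

Option 1: r to a full sibling = 0.5.
Option 1: r to a grandoffspring = 0.25.
Option 1: Σ r·B − C = (2·0.5·0.542 + 2·0.25·0.543) − 0.57 = 0.2435.
Option 2: r to a half-niece or half-nephew = 0.125.
Option 2: r to an offspring = 0.5.
Option 2: Σ r·B − C = (1·0.125·0.389 + 1·0.5·0.403) − 0.35 = -0.099875.
Option 1 has the higher net inclusive-fitness payoff.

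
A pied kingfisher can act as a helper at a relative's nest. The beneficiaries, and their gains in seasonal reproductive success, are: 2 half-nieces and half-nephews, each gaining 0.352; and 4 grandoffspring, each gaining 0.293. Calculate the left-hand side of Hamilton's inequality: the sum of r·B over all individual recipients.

0.381

r to a half-niece or half-nephew = 0.125 (half-aunt/uncle↔niece/nephew: one path of length 3: r = (1/2)^3 = 1/8).
r to a grandoffspring = 1/4 (two parent–offspring links: r = (1/2)^2 = 1/4).
Summing one r·B term per recipient: 2·0.125·0.352 + 4·0.25·0.293 = 0.381.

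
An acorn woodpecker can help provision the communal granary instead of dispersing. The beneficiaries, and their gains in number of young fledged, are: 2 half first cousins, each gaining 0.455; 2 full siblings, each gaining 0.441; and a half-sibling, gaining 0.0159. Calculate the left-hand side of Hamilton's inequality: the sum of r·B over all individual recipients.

0.50185

r to a half first cousin = 0.0625 (half first cousins share one grandparent — one path of length 4: r = (1/2)^4 = 1/16).
r to a full sibling = 0.5 (full sibs share both parents — two paths of length 2: r = 2·(1/2)^2 = 1/2).
r to a half-sibling = 1/4 (half-sibs share one parent — one path of length 2: r = (1/2)^2 = 1/4).
Summing one r·B term per recipient: 2·0.0625·0.455 + 2·0.5·0.441 + 1·0.25·0.0159 = 0.50185.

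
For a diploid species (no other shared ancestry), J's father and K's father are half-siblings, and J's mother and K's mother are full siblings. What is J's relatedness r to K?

Relatedness sums over independent paths through distinct common ancestors.
J and K are related in two ways: half first cousins through their fathers (r = 1/16) and first cousins through their mothers (r = 1/8).
r = 1/16 + 1/8 = 0.1875.

0.1875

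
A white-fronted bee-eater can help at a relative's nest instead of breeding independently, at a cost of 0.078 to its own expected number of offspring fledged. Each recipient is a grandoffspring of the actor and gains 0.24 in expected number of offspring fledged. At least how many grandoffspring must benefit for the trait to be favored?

r to a grandoffspring = 1/4 (two parent–offspring links: r = (1/2)^2 = 1/4).
Hamilton's rule: n·r·B > C  ⇒  n > C/(r·B) = 0.078/(0.25·0.24) = 1.3.
The smallest integer exceeding 1.3 is 2.

2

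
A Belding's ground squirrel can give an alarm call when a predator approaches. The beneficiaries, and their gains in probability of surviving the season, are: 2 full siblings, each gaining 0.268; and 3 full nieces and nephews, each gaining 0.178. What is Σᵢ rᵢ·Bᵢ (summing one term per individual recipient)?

0.4015

r to a full sibling = 1/2 (full sibs share both parents — two paths of length 2: r = 2·(1/2)^2 = 1/2).
r to a full niece or nephew = 1/4 (full aunt/uncle↔niece/nephew: two paths of length 3 through the shared grandparent pair: r = 2·(1/2)^3 = 1/4).
Summing one r·B term per recipient: 2·0.5·0.268 + 3·0.25·0.178 = 0.4015.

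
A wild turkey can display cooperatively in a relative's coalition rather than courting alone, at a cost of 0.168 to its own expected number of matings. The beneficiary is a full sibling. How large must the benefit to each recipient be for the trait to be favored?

0.336

r to a full sibling = 1/2 (full sibs share both parents — two paths of length 2: r = 2·(1/2)^2 = 1/2).
Hamilton's rule with n recipients of equal r: n·r·B > C, so B > C/(n·r) = 0.168/(1·0.5) = 0.336.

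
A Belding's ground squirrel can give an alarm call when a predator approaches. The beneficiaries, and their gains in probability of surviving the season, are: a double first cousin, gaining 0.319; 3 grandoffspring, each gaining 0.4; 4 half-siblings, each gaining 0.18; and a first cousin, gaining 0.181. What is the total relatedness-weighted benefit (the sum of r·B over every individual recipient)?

r to a double first cousin = 0.25 (double first cousins share both grandparent pairs — four paths of length 4: r = 4·(1/2)^4 = 1/4).
r to a grandoffspring = 1/4 (two parent–offspring links: r = (1/2)^2 = 1/4).
r to a half-sibling = 0.25 (half-sibs share one parent — one path of length 2: r = (1/2)^2 = 1/4).
r to a first cousin = 0.125 (first cousins share one grandparent pair — two paths of length 4: r = 2·(1/2)^4 = 1/8).
Summing one r·B term per recipient: 1·0.25·0.319 + 3·0.25·0.4 + 4·0.25·0.18 + 1·0.125·0.181 = 0.582375.

0.582375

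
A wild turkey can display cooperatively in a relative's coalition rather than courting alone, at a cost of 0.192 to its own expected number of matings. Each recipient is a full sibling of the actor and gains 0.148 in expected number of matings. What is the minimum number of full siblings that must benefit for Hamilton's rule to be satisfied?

3

r to a full sibling = 0.5 (full sibs share both parents — two paths of length 2: r = 2·(1/2)^2 = 1/2).
Hamilton's rule: n·r·B > C  ⇒  n > C/(r·B) = 0.192/(0.5·0.148) = 2.595.
The smallest integer exceeding 2.595 is 3.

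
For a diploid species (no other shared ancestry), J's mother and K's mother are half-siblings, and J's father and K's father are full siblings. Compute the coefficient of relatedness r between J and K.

0.1875

With two independent routes of shared ancestry, r is the sum of the two contributions.
J and K are related in two ways: half first cousins through their mothers (r = 1/16) and first cousins through their fathers (r = 1/8).
r = 1/16 + 1/8 = 0.1875.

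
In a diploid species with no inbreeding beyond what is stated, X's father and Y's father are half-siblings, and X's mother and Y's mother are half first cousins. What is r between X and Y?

Independent pedigree routes through distinct common ancestors add.
X and Y are related in two ways: half first cousins through their fathers (r = 1/16) and half second cousins through their mothers (r = 1/64).
r = 1/16 + 1/64 = 5/64 = 0.078125.

0.078125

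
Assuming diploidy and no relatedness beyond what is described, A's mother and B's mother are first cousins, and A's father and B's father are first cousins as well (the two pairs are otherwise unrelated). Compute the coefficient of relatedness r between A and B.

0.0625

Relatedness sums over independent paths through distinct common ancestors.
A and B are related in two ways: second cousins through their mothers (r = 1/32) and second cousins through their fathers (r = 1/32).
r = 1/32 + 1/32 = 1/16 = 0.0625.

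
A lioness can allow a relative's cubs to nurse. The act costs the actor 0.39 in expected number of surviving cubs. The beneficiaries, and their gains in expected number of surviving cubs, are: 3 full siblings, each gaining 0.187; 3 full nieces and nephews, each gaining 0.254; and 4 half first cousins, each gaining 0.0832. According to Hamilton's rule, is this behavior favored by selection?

Hamilton's rule: the trait is favored when the sum of r·B over every recipient exceeds the actor's cost C.
r to a full sibling = 0.5 (full sibs share both parents — two paths of length 2: r = 2·(1/2)^2 = 1/2).
r to a full niece or nephew = 1/4 (full aunt/uncle↔niece/nephew: two paths of length 3 through the shared grandparent pair: r = 2·(1/2)^3 = 1/4).
r to a half first cousin = 1/16 (half first cousins share one grandparent — one path of length 4: r = (1/2)^4 = 1/16).
Summing one r·B term per recipient: 3·0.5·0.187 + 3·0.25·0.254 + 4·0.0625·0.0832 = 0.4918.
0.4918 > 0.39: the indirect benefit exceeds the cost.

Yes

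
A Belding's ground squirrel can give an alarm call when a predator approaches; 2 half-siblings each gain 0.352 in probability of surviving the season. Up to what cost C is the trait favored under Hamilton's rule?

r to a half-sibling = 1/4 (half-sibs share one parent — one path of length 2: r = (1/2)^2 = 1/4).
Hamilton's rule: n·r·B > C, so the trait is favored while C < n·r·B = 2·0.25·0.352 = 0.176.

0.176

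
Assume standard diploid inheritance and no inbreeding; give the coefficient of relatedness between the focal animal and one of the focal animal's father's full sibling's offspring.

Each parent–offspring link contributes a factor of 1/2, and independent paths through distinct common ancestors add.
First cousins share one grandparent pair — two paths of length 4: r = 2·(1/2)^4 = 1/8.

0.125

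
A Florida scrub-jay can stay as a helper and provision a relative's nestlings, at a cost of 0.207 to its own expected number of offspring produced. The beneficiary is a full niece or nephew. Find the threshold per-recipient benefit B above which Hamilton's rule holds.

0.828

r to a full niece or nephew = 1/4 (full aunt/uncle↔niece/nephew: two paths of length 3 through the shared grandparent pair: r = 2·(1/2)^3 = 1/4).
Hamilton's rule with n recipients of equal r: n·r·B > C, so B > C/(n·r) = 0.207/(1·0.25) = 0.828.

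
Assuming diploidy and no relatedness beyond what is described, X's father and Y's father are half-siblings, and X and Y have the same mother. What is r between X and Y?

0.3125

Wright's path rule: contributions from independent ancestry routes add.
X and Y are related in two ways: half first cousins through their fathers (r = 1/16) and half-sibs through their shared mother (r = 1/4).
r = 1/16 + 1/4 = 0.3125.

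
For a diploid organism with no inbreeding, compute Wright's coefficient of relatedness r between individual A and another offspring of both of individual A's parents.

Each parent–offspring link contributes a factor of 1/2, and independent paths through distinct common ancestors add.
Full sibs share both parents — two paths of length 2: r = 2·(1/2)^2 = 1/2.

0.5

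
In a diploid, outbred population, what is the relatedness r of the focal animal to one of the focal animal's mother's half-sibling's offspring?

0.0625

Each parent–offspring link contributes a factor of 1/2, and independent paths through distinct common ancestors add.
Half first cousins share one grandparent — one path of length 4: r = (1/2)^4 = 1/16.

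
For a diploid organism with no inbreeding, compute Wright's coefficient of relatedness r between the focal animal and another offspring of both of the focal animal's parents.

0.5

Each parent–offspring link contributes a factor of 1/2, and independent paths through distinct common ancestors add.
Full sibs share both parents — two paths of length 2: r = 2·(1/2)^2 = 1/2.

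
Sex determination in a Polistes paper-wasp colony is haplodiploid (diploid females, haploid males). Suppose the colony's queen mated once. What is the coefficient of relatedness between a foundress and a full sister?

0.75

Haplodiploid full sisters inherit their father's entire haploid genome identically (contributing 1/2) and on average half of their mother's contribution (1/2 · 1/2 = 1/4); r = 1/2 + 1/4 = 3/4.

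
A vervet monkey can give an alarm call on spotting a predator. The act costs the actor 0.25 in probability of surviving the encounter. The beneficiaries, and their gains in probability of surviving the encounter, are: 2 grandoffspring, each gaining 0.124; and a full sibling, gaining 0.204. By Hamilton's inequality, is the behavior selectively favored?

No

Hamilton's rule: the trait is favored when the sum of r·B over every recipient exceeds the actor's cost C.
r to a grandoffspring = 1/4 (two parent–offspring links: r = (1/2)^2 = 1/4).
r to a full sibling = 0.5 (full sibs share both parents — two paths of length 2: r = 2·(1/2)^2 = 1/2).
Summing one r·B term per recipient: 2·0.25·0.124 + 1·0.5·0.204 = 0.164.
0.164 < 0.25: the indirect benefit is less than the cost.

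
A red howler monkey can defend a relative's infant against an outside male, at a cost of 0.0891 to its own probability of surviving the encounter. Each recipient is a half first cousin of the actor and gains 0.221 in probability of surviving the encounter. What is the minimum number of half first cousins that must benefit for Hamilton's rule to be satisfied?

r to a half first cousin = 0.0625 (half first cousins share one grandparent — one path of length 4: r = (1/2)^4 = 1/16).
Hamilton's rule: n·r·B > C  ⇒  n > C/(r·B) = 0.0891/(0.0625·0.221) = 6.451.
The smallest integer exceeding 6.451 is 7.

7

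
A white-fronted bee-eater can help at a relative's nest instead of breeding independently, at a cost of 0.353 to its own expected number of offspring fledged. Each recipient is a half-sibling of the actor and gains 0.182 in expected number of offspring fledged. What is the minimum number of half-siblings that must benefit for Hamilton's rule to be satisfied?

r to a half-sibling = 1/4 (half-sibs share one parent — one path of length 2: r = (1/2)^2 = 1/4).
Hamilton's rule: n·r·B > C  ⇒  n > C/(r·B) = 0.353/(0.25·0.182) = 7.758.
The smallest integer exceeding 7.758 is 8.

8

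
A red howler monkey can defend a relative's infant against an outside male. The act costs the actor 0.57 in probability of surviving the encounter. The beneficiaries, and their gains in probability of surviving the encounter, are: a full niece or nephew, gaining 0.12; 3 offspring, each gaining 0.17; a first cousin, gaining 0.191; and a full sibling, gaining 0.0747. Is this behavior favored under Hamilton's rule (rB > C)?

Hamilton's rule: the trait is favored when the sum of r·B over every recipient exceeds the actor's cost C.
r to a full niece or nephew = 0.25 (full aunt/uncle↔niece/nephew: two paths of length 3 through the shared grandparent pair: r = 2·(1/2)^3 = 1/4).
r to an offspring = 1/2 (one parent–offspring link: r = (1/2)^1 = 1/2).
r to a first cousin = 1/8 (first cousins share one grandparent pair — two paths of length 4: r = 2·(1/2)^4 = 1/8).
r to a full sibling = 1/2 (full sibs share both parents — two paths of length 2: r = 2·(1/2)^2 = 1/2).
Summing one r·B term per recipient: 1·0.25·0.12 + 3·0.5·0.17 + 1·0.125·0.191 + 1·0.5·0.0747 = 0.346225.
0.346225 < 0.57: the indirect benefit is less than the cost.

No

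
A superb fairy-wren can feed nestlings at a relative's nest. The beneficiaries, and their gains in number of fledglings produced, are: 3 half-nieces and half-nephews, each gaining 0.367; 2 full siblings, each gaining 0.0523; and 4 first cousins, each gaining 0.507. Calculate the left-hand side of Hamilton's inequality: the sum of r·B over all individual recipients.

r to a half-niece or half-nephew = 1/8 (half-aunt/uncle↔niece/nephew: one path of length 3: r = (1/2)^3 = 1/8).
r to a full sibling = 1/2 (full sibs share both parents — two paths of length 2: r = 2·(1/2)^2 = 1/2).
r to a first cousin = 0.125 (first cousins share one grandparent pair — two paths of length 4: r = 2·(1/2)^4 = 1/8).
Summing one r·B term per recipient: 3·0.125·0.367 + 2·0.5·0.0523 + 4·0.125·0.507 = 0.443425.

0.443425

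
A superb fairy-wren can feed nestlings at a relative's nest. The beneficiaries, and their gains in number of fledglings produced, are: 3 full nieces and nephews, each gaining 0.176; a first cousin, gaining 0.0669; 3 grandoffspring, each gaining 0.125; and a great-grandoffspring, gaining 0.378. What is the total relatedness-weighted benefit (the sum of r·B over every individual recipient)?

r to a full niece or nephew = 0.25 (full aunt/uncle↔niece/nephew: two paths of length 3 through the shared grandparent pair: r = 2·(1/2)^3 = 1/4).
r to a first cousin = 1/8 (first cousins share one grandparent pair — two paths of length 4: r = 2·(1/2)^4 = 1/8).
r to a grandoffspring = 1/4 (two parent–offspring links: r = (1/2)^2 = 1/4).
r to a great-grandoffspring = 1/8 (three parent–offspring links: r = (1/2)^3 = 1/8).
Summing one r·B term per recipient: 3·0.25·0.176 + 1·0.125·0.0669 + 3·0.25·0.125 + 1·0.125·0.378 = 0.2813625.

0.2813625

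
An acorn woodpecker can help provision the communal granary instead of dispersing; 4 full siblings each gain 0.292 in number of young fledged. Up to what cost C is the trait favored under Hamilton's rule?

r to a full sibling = 1/2 (full sibs share both parents — two paths of length 2: r = 2·(1/2)^2 = 1/2).
Hamilton's rule: n·r·B > C, so the trait is favored while C < n·r·B = 4·0.5·0.292 = 0.584.

0.584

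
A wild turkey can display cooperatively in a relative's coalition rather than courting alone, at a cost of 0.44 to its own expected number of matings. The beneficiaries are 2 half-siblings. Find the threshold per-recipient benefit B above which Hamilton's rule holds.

0.88

r to a half-sibling = 0.25 (half-sibs share one parent — one path of length 2: r = (1/2)^2 = 1/4).
Hamilton's rule with n recipients of equal r: n·r·B > C, so B > C/(n·r) = 0.44/(2·0.25) = 0.88.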